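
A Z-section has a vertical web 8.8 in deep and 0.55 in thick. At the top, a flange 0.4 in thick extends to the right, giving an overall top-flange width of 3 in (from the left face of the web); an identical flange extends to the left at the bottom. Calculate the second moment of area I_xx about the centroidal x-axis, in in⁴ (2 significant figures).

Split into non-overlapping primitives; take the origin at the lower-left of the bounding box.
Web: 0.55 × 8.8, A = 4.84 in², y = 4.4 in, Ī = 31.23 in⁴.
Top flange (beyond web): 2.45 × 0.4, A = 0.98 in², y = 8.6 in, Ī = 0.01307 in⁴.
Bottom flange (beyond web): 2.45 × 0.4, A = 0.98 in², y = 0.2 in, Ī = 0.01307 in⁴.
Centroid: ȳ = ΣA·y / ΣA = 4.4 in.
Transfer each piece to the centroidal x-axis using Ī + A·d² with d = y − 4.4:
  web: d = 0 in → contributes +31.23 in⁴
  top flange (beyond web): d = 4.2 in → contributes +17.3 in⁴
  bottom flange (beyond web): d = -4.2 in → contributes +17.3 in⁴
Total I = 65.83 in⁴.

I_xx ≈ 66 in⁴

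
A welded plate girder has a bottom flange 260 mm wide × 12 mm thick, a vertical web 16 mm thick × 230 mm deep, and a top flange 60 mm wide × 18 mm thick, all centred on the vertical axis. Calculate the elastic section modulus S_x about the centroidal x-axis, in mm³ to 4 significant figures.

Split into non-overlapping primitives; take the origin at the lower-left of the bounding box.
Bottom plate: 260 × 12, A = 3 120 mm², y = 6 mm, Ī = 37 440 mm⁴.
Web plate: 16 × 230, A = 3 680 mm², y = 127 mm, Ī = 16 222 667 mm⁴.
Top plate: 60 × 18, A = 1 080 mm², y = 251 mm, Ī = 29 160 mm⁴.
Centroid: ȳ = ΣA·y / ΣA = 96.0863 mm.
Transfer each piece to the centroidal x-axis using Ī + A·d² with d = y − 96.0863:
  bottom plate: d = -90.0863 mm → contributes +25 357 926 mm⁴
  web plate: d = 30.9137 mm → contributes +19 739 485 mm⁴
  top plate: d = 154.914 mm → contributes +25 947 277 mm⁴
Total I = 71 044 688 mm⁴.
Extreme fibre distance c = 163.914 mm; S = I/c = 433 427 mm³.

S_x ≈ 4.334 × 10⁵ mm³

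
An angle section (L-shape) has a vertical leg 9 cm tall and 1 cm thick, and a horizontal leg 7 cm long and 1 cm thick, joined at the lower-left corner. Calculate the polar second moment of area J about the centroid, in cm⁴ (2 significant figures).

Treat the section as a set of non-overlapping primitives; coordinates are from the bounding-box lower-left.
Vertical leg: 1 × 9, A = 9 cm², y = 4.5 cm, Ī = 60.75 cm⁴.
Horizontal leg (remainder): 6 × 1, A = 6 cm², y = 0.5 cm, Ī = 0.5 cm⁴.
Centroid: ȳ = ΣA·y / ΣA = 2.9 cm.
Transfer each piece to the centroidal x-axis using Ī + A·d² with d = y − 2.9:
  vertical leg: d = 1.6 cm → contributes +83.79 cm⁴
  horizontal leg (remainder): d = -2.4 cm → contributes +35.06 cm⁴
Total I = 118.9 cm⁴.
For the y-axis: x̄ = 1.9 cm.
Repeating about the centroidal y-axis gives I_y = 62.85 cm⁴.
Polar second moment: J = I_x + I_y = 181.7 cm⁴.

J ≈ 180 cm⁴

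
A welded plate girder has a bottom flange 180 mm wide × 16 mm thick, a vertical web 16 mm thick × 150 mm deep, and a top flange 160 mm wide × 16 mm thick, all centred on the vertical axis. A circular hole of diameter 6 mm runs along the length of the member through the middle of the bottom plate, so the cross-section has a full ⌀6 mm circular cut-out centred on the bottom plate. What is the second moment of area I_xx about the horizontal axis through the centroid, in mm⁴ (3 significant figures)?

I_xx ≈ 4.18 × 10⁷ mm⁴

Treat the section as a set of non-overlapping primitives; coordinates are from the bounding-box lower-left.
Bottom plate: 180 × 16, A = 2 880 mm², y = 8 mm, Ī = 61 440 mm⁴.
Web plate: 16 × 150, A = 2 400 mm², y = 91 mm, Ī = 4 500 000 mm⁴.
Top plate: 160 × 16, A = 2 560 mm², y = 174 mm, Ī = 54 613 mm⁴.
Hole (subtracted): ⌀6, A = 28.274 mm², y = 8 mm, Ī = 63.617 mm⁴.
Centroid: ȳ = ΣA·y / ΣA = 87.9 mm.
Transfer each piece to the horizontal axis through the centroid using Ī + A·d² with d = y − 87.9:
  bottom plate: d = -79.9 mm → contributes +18 447 573 mm⁴
  web plate: d = 3.0996 mm → contributes +4 523 058 mm⁴
  top plate: d = 86.1 mm → contributes +19 032 255 mm⁴
  hole: d = -79.9 mm → contributes −180 569 mm⁴
Total I = 41 822 316 mm⁴.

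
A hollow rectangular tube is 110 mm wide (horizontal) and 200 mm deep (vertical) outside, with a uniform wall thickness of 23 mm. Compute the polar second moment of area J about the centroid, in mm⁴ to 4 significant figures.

J ≈ 7.267 × 10⁷ mm⁴

Treat the section as a set of non-overlapping primitives; coordinates are from the bounding-box lower-left.
Outer rectangle: 110 × 200, A = 22 000 mm², y = 100 mm, Ī = 73 333 333 mm⁴.
Inner void (subtracted): 64 × 154, A = 9 856 mm², y = 100 mm, Ī = 19 478 741 mm⁴.
By symmetry the centroid is at mid-height, ȳ = 100 mm.
All pieces are centred on the centroidal x-axis, so I = ΣĪ (holes subtracted) = 53 854 592 mm⁴.
Repeating about the centroidal y-axis gives I_y = 18 819 152 mm⁴.
Polar second moment: J = I_x + I_y = 72 673 744 mm⁴.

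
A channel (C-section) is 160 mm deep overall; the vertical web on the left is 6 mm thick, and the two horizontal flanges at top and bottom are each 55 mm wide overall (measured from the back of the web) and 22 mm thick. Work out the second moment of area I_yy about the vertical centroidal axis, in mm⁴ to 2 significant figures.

I_yy ≈ 9.4 × 10⁵ mm⁴

Treat the section as a set of non-overlapping primitives; coordinates are from the bounding-box lower-left.
Web: 6 × 160, A = 960 mm², x = 3 mm, Ī = 2 880 mm⁴.
Top flange (beyond web): 49 × 22, A = 1 078 mm², x = 30.5 mm, Ī = 215 690 mm⁴.
Bottom flange (beyond web): 49 × 22, A = 1 078 mm², x = 30.5 mm, Ī = 215 690 mm⁴.
Centroid: x̄ = ΣA·x / ΣA = 22.03 mm.
Transfer each piece to the vertical centroidal axis using Ī + A·d² with d = x − 22.03:
  web: d = -19.03 mm → contributes +350 448 mm⁴
  top flange (beyond web): d = 8.472 mm → contributes +293 070 mm⁴
  bottom flange (beyond web): d = 8.472 mm → contributes +293 070 mm⁴
Total I = 936 588 mm⁴.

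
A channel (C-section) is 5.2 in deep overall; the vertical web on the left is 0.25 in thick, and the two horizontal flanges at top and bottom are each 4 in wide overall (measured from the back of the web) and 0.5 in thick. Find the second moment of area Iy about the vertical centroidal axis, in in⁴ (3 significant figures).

Iy ≈ 8.26 in⁴

Break the section into simple shapes (no overlaps), measuring from the bottom-left corner of the bounding box.
Web: 0.25 × 5.2, A = 1.3 in², x = 0.125 in, Ī = 0.0067708 in⁴.
Top flange (beyond web): 3.75 × 0.5, A = 1.875 in², x = 2.125 in, Ī = 2.1973 in⁴.
Bottom flange (beyond web): 3.75 × 0.5, A = 1.875 in², x = 2.125 in, Ī = 2.1973 in⁴.
Centroid: x̄ = ΣA·x / ΣA = 1.6101 in.
Transfer each piece to the vertical centroidal axis using Ī + A·d² with d = x − 1.6101:
  web: d = -1.4851 in → contributes +2.8741 in⁴
  top flange (beyond web): d = 0.51485 in → contributes +2.6943 in⁴
  bottom flange (beyond web): d = 0.51485 in → contributes +2.6943 in⁴
Total I = 8.2627 in⁴.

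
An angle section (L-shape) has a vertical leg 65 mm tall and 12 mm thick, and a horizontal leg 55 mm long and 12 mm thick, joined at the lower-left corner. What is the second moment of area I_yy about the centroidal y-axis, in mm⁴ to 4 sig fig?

I_yy ≈ 3.237 × 10⁵ mm⁴

Treat the section as a set of non-overlapping primitives; coordinates are from the bounding-box lower-left.
Vertical leg: 12 × 65, A = 780 mm², x = 6 mm, Ī = 9 360 mm⁴.
Horizontal leg (remainder): 43 × 12, A = 516 mm², x = 33.5 mm, Ī = 79 507 mm⁴.
Centroid: x̄ = ΣA·x / ΣA = 16.9491 mm.
Transfer each piece to the centroidal y-axis using Ī + A·d² with d = x − 16.9491:
  vertical leg: d = -10.9491 mm → contributes +102 868 mm⁴
  horizontal leg (remainder): d = 16.5509 mm → contributes +220 857 mm⁴
Total I = 323 725 mm⁴.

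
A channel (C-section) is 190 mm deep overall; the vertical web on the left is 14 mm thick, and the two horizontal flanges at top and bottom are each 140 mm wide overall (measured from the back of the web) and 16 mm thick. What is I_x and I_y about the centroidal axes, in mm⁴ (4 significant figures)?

Decompose the section into non-overlapping parts with the origin at the bottom-left of its bounding rectangle.
Web: 14 × 190, A = 2 660 mm², y = 95 mm, Ī = 8 002 167 mm⁴.
Top flange (beyond web): 126 × 16, A = 2 016 mm², y = 182 mm, Ī = 43 008 mm⁴.
Bottom flange (beyond web): 126 × 16, A = 2 016 mm², y = 8 mm, Ī = 43 008 mm⁴.
By symmetry the centroid is at mid-height, ȳ = 95 mm.
Transfer each piece to the centroidal x-axis using Ī + A·d² with d = y − 95:
  web: d = 0 mm → contributes +8 002 167 mm⁴
  top flange (beyond web): d = 87 mm → contributes +15 302 112 mm⁴
  bottom flange (beyond web): d = -87 mm → contributes +15 302 112 mm⁴
Total I = 38 606 391 mm⁴.
For the y-axis: x̄ = 49.1757 mm.
Repeating about the centroidal y-axis gives I_y = 13 230 904 mm⁴.

I_x ≈ 3.861 × 10⁷ mm⁴, I_y ≈ 1.323 × 10⁷ mm⁴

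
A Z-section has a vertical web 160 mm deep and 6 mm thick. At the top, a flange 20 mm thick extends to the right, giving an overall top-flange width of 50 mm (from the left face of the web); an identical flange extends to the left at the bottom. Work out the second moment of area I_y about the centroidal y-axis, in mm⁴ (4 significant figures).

I_y ≈ 1.387 × 10⁶ mm⁴

Split into non-overlapping primitives; take the origin at the lower-left of the bounding box.
Web: 6 × 160, A = 960 mm², x = 47 mm, Ī = 2 880 mm⁴.
Top flange (beyond web): 44 × 20, A = 880 mm², x = 72 mm, Ī = 141 973 mm⁴.
Bottom flange (beyond web): 44 × 20, A = 880 mm², x = 22 mm, Ī = 141 973 mm⁴.
Centroid: x̄ = ΣA·x / ΣA = 47 mm.
Transfer each piece to the centroidal y-axis using Ī + A·d² with d = x − 47:
  web: d = 0 mm → contributes +2 880 mm⁴
  top flange (beyond web): d = 25 mm → contributes +691 973 mm⁴
  bottom flange (beyond web): d = -25 mm → contributes +691 973 mm⁴
Total I = 1 386 827 mm⁴.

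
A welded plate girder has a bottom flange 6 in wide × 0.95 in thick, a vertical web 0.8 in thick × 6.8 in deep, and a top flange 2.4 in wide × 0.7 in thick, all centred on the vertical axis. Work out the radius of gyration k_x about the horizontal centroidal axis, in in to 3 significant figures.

k_x ≈ 2.95 in

Break the section into simple shapes (no overlaps), measuring from the bottom-left corner of the bounding box.
Bottom plate: 6 × 0.95, A = 5.7 in², y = 0.475 in, Ī = 0.42869 in⁴.
Web plate: 0.8 × 6.8, A = 5.44 in², y = 4.35 in, Ī = 20.962 in⁴.
Top plate: 2.4 × 0.7, A = 1.68 in², y = 8.1 in, Ī = 0.0686 in⁴.
Centroid: ȳ = ΣA·y / ΣA = 3.1185 in.
Transfer each piece to the horizontal centroidal axis using Ī + A·d² with d = y − 3.1185:
  bottom plate: d = -2.6435 in → contributes +40.262 in⁴
  web plate: d = 1.2315 in → contributes +29.212 in⁴
  top plate: d = 4.9815 in → contributes +41.758 in⁴
Total I = 111.23 in⁴.
Radius of gyration: k = √(I/A) = √(111.23 / 12.82) = 2.9456 in.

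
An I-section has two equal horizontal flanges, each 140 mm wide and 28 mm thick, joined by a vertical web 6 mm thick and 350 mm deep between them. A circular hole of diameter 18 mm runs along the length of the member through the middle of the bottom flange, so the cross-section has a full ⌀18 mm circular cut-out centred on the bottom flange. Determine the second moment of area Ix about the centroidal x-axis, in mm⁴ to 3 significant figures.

Treat the section as a set of non-overlapping primitives; coordinates are from the bounding-box lower-left.
Bottom flange: 140 × 28, A = 3 920 mm², y = 14 mm, Ī = 256 107 mm⁴.
Web: 6 × 350, A = 2 100 mm², y = 203 mm, Ī = 21 437 500 mm⁴.
Top flange: 140 × 28, A = 3 920 mm², y = 392 mm, Ī = 256 107 mm⁴.
Hole (subtracted): ⌀18, A = 254.47 mm², y = 14 mm, Ī = 5 153 mm⁴.
Centroid: ȳ = ΣA·y / ΣA = 207.97 mm.
Transfer each piece to the centroidal x-axis using Ī + A·d² with d = y − 207.97:
  bottom flange: d = -193.97 mm → contributes +147 736 937 mm⁴
  web: d = -4.9656 mm → contributes +21 489 280 mm⁴
  top flange: d = 184.03 mm → contributes +133 021 230 mm⁴
  hole: d = -193.97 mm → contributes −9 578 954 mm⁴
Total I = 292 668 493 mm⁴.

Ix ≈ 2.93 × 10⁸ mm⁴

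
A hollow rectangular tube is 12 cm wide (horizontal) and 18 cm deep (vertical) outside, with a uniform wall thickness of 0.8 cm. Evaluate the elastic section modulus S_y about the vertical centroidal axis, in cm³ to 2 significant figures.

Split into non-overlapping primitives; take the origin at the lower-left of the bounding box.
Outer rectangle: 12 × 18, A = 216 cm², x = 6 cm, Ī = 2 592 cm⁴.
Inner void (subtracted): 10.4 × 16.4, A = 170.6 cm², x = 6 cm, Ī = 1 537 cm⁴.
By symmetry the centroid is at mid-width, x̄ = 6 cm.
All pieces are centred on the vertical centroidal axis, so I = ΣĪ (holes subtracted) = 1 055 cm⁴.
Extreme fibre distance c = 6 cm; S = I/c = 175.8 cm³.

S_y ≈ 180 cm³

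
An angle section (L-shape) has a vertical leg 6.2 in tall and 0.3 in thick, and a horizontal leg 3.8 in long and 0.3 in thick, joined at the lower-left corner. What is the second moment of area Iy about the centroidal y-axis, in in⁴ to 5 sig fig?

Decompose the section into non-overlapping parts with the origin at the bottom-left of its bounding rectangle.
Vertical leg: 0.3 × 6.2, A = 1.86 in², x = 0.15 in, Ī = 0.01395 in⁴.
Horizontal leg (remainder): 3.5 × 0.3, A = 1.05 in², x = 2.05 in, Ī = 1.071875 in⁴.
Centroid: x̄ = ΣA·x / ΣA = 0.835567 in.
Transfer each piece to the centroidal y-axis using Ī + A·d² with d = x − 0.835567:
  vertical leg: d = -0.685567 in → contributes +0.888154 in⁴
  horizontal leg (remainder): d = 1.214433 in → contributes +2.620465 in⁴
Total I = 3.508619 in⁴.

Iy ≈ 3.5086 in⁴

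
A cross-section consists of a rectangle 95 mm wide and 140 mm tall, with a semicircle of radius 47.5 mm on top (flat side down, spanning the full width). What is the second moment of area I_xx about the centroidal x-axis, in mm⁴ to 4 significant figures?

I_xx ≈ 4.503 × 10⁷ mm⁴

Treat the section as a set of non-overlapping primitives; coordinates are from the bounding-box lower-left.
Rectangular body: 95 × 140, A = 13 300 mm², y = 70 mm, Ī = 21 723 333 mm⁴.
Semicircular cap: semicircle r = 47.5, A = 3544.11 mm², y = 160.16 mm, Ī = 558 736 mm⁴.
Centroid: ȳ = ΣA·y / ΣA = 88.9702 mm.
Transfer each piece to the centroidal x-axis using Ī + A·d² with d = y − 88.9702:
  rectangular body: d = -18.9702 mm → contributes +26 509 567 mm⁴
  semicircular cap: d = 71.1895 mm → contributes +18 520 066 mm⁴
Total I = 45 029 633 mm⁴.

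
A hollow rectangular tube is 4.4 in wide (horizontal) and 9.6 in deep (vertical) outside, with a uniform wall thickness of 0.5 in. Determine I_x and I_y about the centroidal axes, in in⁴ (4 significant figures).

I_x ≈ 144.2 in⁴, I_y ≈ 39.98 in⁴

Decompose the section into non-overlapping parts with the origin at the bottom-left of its bounding rectangle.
Outer rectangle: 4.4 × 9.6, A = 42.24 in², y = 4.8 in, Ī = 324.403 in⁴.
Inner void (subtracted): 3.4 × 8.6, A = 29.24 in², y = 4.8 in, Ī = 180.216 in⁴.
By symmetry the centroid is at mid-height, ȳ = 4.8 in.
All pieces are centred on the centroidal x-axis, so I = ΣĪ (holes subtracted) = 144.187 in⁴.
Repeating about the centroidal y-axis gives I_y = 39.9793 in⁴.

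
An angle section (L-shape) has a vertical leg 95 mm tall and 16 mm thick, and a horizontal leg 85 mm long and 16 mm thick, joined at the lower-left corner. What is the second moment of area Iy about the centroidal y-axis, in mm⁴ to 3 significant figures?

Decompose the section into non-overlapping parts with the origin at the bottom-left of its bounding rectangle.
Vertical leg: 16 × 95, A = 1 520 mm², x = 8 mm, Ī = 32 427 mm⁴.
Horizontal leg (remainder): 69 × 16, A = 1 104 mm², x = 50.5 mm, Ī = 438 012 mm⁴.
Centroid: x̄ = ΣA·x / ΣA = 25.881 mm.
Transfer each piece to the centroidal y-axis using Ī + A·d² with d = x − 25.881:
  vertical leg: d = -17.881 mm → contributes +518 422 mm⁴
  horizontal leg (remainder): d = 24.619 mm → contributes +1 107 136 mm⁴
Total I = 1 625 558 mm⁴.

Iy ≈ 1.63 × 10⁶ mm⁴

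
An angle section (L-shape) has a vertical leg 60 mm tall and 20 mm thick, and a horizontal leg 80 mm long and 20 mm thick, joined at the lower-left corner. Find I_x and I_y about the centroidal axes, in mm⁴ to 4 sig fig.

I_x ≈ 6.400 × 10⁵ mm⁴, I_y ≈ 1.360 × 10⁶ mm⁴

Split into non-overlapping primitives; take the origin at the lower-left of the bounding box.
Vertical leg: 20 × 60, A = 1 200 mm², y = 30 mm, Ī = 360 000 mm⁴.
Horizontal leg (remainder): 60 × 20, A = 1 200 mm², y = 10 mm, Ī = 40 000 mm⁴.
Centroid: ȳ = ΣA·y / ΣA = 20 mm.
Transfer each piece to the centroidal x-axis using Ī + A·d² with d = y − 20:
  vertical leg: d = 10 mm → contributes +480 000 mm⁴
  horizontal leg (remainder): d = -10 mm → contributes +160 000 mm⁴
Total I = 640 000 mm⁴.
For the y-axis: x̄ = 30 mm.
Repeating about the centroidal y-axis gives I_y = 1 360 000 mm⁴.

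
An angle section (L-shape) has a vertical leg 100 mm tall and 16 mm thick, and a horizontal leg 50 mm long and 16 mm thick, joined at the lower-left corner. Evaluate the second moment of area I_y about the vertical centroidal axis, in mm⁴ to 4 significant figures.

Split into non-overlapping primitives; take the origin at the lower-left of the bounding box.
Vertical leg: 16 × 100, A = 1 600 mm², x = 8 mm, Ī = 34133.3 mm⁴.
Horizontal leg (remainder): 34 × 16, A = 544 mm², x = 33 mm, Ī = 52405.3 mm⁴.
Centroid: x̄ = ΣA·x / ΣA = 14.3433 mm.
Transfer each piece to the vertical centroidal axis using Ī + A·d² with d = x − 14.3433:
  vertical leg: d = -6.34328 mm → contributes +98512.9 mm⁴
  horizontal leg (remainder): d = 18.6567 mm → contributes +241 757 mm⁴
Total I = 340 270 mm⁴.

I_y ≈ 3.403 × 10⁵ mm⁴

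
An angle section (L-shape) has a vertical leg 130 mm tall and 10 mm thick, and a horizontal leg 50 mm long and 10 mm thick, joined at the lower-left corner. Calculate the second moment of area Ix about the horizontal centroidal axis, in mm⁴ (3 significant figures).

Ix ≈ 2.94 × 10⁶ mm⁴

Break the section into simple shapes (no overlaps), measuring from the bottom-left corner of the bounding box.
Vertical leg: 10 × 130, A = 1 300 mm², y = 65 mm, Ī = 1 830 833 mm⁴.
Horizontal leg (remainder): 40 × 10, A = 400 mm², y = 5 mm, Ī = 3333.3 mm⁴.
Centroid: ȳ = ΣA·y / ΣA = 50.882 mm.
Transfer each piece to the horizontal centroidal axis using Ī + A·d² with d = y − 50.882:
  vertical leg: d = 14.118 mm → contributes +2 089 934 mm⁴
  horizontal leg (remainder): d = -45.882 mm → contributes +845 409 mm⁴
Total I = 2 935 343 mm⁴.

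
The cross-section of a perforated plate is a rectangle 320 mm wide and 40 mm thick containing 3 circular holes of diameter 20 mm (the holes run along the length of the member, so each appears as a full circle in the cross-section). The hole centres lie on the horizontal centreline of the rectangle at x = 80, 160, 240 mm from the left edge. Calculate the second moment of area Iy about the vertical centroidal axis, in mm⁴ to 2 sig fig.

Iy ≈ 1.1 × 10⁸ mm⁴

Treat the section as a set of non-overlapping primitives; coordinates are from the bounding-box lower-left.
Plate: 320 × 40, A = 12 800 mm², x = 160 mm, Ī = 109 226 667 mm⁴.
Hole 1 (subtracted): ⌀20, A = 314.2 mm², x = 80 mm, Ī = 7 854 mm⁴.
Hole 2 (subtracted): ⌀20, A = 314.2 mm², x = 160 mm, Ī = 7 854 mm⁴.
Hole 3 (subtracted): ⌀20, A = 314.2 mm², x = 240 mm, Ī = 7 854 mm⁴.
By symmetry the centroid is at mid-width, x̄ = 160 mm.
Transfer each piece to the vertical centroidal axis using Ī + A·d² with d = x − 160:
  plate: d = 0 mm → contributes +109 226 667 mm⁴
  hole 1: d = -80 mm → contributes −2 018 473 mm⁴
  hole 2: d = 0 mm → contributes −7 854 mm⁴
  hole 3: d = 80 mm → contributes −2 018 473 mm⁴
Total I = 105 181 866 mm⁴.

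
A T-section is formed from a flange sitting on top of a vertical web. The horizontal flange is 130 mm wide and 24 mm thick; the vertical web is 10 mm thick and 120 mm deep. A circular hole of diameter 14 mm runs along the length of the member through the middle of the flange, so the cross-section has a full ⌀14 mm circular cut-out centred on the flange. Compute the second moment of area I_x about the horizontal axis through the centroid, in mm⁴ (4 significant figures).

I_x ≈ 6.017 × 10⁶ mm⁴

Treat the section as a set of non-overlapping primitives; coordinates are from the bounding-box lower-left.
Flange: 130 × 24, A = 3 120 mm², y = 132 mm, Ī = 149 760 mm⁴.
Web: 10 × 120, A = 1 200 mm², y = 60 mm, Ī = 1 440 000 mm⁴.
Hole (subtracted): ⌀14, A = 153.938 mm², y = 132 mm, Ī = 1885.74 mm⁴.
Centroid: ȳ = ΣA·y / ΣA = 111.261 mm.
Transfer each piece to the horizontal axis through the centroid using Ī + A·d² with d = y − 111.261:
  flange: d = 20.739 mm → contributes +1 491 692 mm⁴
  web: d = -51.261 mm → contributes +4 593 227 mm⁴
  hole: d = 20.739 mm → contributes −68095.5 mm⁴
Total I = 6 016 824 mm⁴.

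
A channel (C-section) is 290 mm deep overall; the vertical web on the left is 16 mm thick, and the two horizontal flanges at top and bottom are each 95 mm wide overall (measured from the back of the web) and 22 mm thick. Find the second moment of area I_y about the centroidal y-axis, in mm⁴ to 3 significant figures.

Decompose the section into non-overlapping parts with the origin at the bottom-left of its bounding rectangle.
Web: 16 × 290, A = 4 640 mm², x = 8 mm, Ī = 98 987 mm⁴.
Top flange (beyond web): 79 × 22, A = 1 738 mm², x = 55.5 mm, Ī = 903 905 mm⁴.
Bottom flange (beyond web): 79 × 22, A = 1 738 mm², x = 55.5 mm, Ī = 903 905 mm⁴.
Centroid: x̄ = ΣA·x / ΣA = 28.344 mm.
Transfer each piece to the centroidal y-axis using Ī + A·d² with d = x − 28.344:
  web: d = -20.344 mm → contributes +2 019 338 mm⁴
  top flange (beyond web): d = 27.156 mm → contributes +2 185 612 mm⁴
  bottom flange (beyond web): d = 27.156 mm → contributes +2 185 612 mm⁴
Total I = 6 390 562 mm⁴.

I_y ≈ 6.39 × 10⁶ mm⁴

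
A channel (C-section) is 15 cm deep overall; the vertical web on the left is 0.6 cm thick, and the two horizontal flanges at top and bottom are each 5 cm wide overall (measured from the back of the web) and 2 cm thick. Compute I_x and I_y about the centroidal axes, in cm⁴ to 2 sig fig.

Split into non-overlapping primitives; take the origin at the lower-left of the bounding box.
Web: 0.6 × 15, A = 9 cm², y = 7.5 cm, Ī = 168.8 cm⁴.
Top flange (beyond web): 4.4 × 2, A = 8.8 cm², y = 14 cm, Ī = 2.933 cm⁴.
Bottom flange (beyond web): 4.4 × 2, A = 8.8 cm², y = 1 cm, Ī = 2.933 cm⁴.
By symmetry the centroid is at mid-height, ȳ = 7.5 cm.
Transfer each piece to the centroidal x-axis using Ī + A·d² with d = y − 7.5:
  web: d = 0 cm → contributes +168.8 cm⁴
  top flange (beyond web): d = 6.5 cm → contributes +374.7 cm⁴
  bottom flange (beyond web): d = -6.5 cm → contributes +374.7 cm⁴
Total I = 918.2 cm⁴.
For the y-axis: x̄ = 1.954 cm.
Repeating about the centroidal y-axis gives I_y = 65.88 cm⁴.

I_x ≈ 920 cm⁴, I_y ≈ 66 cm⁴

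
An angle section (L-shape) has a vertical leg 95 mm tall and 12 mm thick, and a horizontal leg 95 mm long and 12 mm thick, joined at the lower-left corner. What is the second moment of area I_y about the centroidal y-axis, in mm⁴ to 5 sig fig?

Decompose the section into non-overlapping parts with the origin at the bottom-left of its bounding rectangle.
Vertical leg: 12 × 95, A = 1 140 mm², x = 6 mm, Ī = 13 680 mm⁴.
Horizontal leg (remainder): 83 × 12, A = 996 mm², x = 53.5 mm, Ī = 571 787 mm⁴.
Centroid: x̄ = ΣA·x / ΣA = 28.14888 mm.
Transfer each piece to the centroidal y-axis using Ī + A·d² with d = x − 28.14888:
  vertical leg: d = -22.14888 mm → contributes +572932.9 mm⁴
  horizontal leg (remainder): d = 25.35112 mm → contributes +1 211 896 mm⁴
Total I = 1 784 829 mm⁴.

I_y ≈ 1.7848 × 10⁶ mm⁴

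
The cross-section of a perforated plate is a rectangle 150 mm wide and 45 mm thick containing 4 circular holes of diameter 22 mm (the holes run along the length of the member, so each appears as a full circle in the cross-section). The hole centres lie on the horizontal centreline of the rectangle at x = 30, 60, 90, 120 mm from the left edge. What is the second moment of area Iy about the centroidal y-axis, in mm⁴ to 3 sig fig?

Split into non-overlapping primitives; take the origin at the lower-left of the bounding box.
Plate: 150 × 45, A = 6 750 mm², x = 75 mm, Ī = 12 656 250 mm⁴.
Hole 1 (subtracted): ⌀22, A = 380.13 mm², x = 30 mm, Ī = 11 499 mm⁴.
Hole 2 (subtracted): ⌀22, A = 380.13 mm², x = 60 mm, Ī = 11 499 mm⁴.
Hole 3 (subtracted): ⌀22, A = 380.13 mm², x = 90 mm, Ī = 11 499 mm⁴.
Hole 4 (subtracted): ⌀22, A = 380.13 mm², x = 120 mm, Ī = 11 499 mm⁴.
By symmetry the centroid is at mid-width, x̄ = 75 mm.
Transfer each piece to the centroidal y-axis using Ī + A·d² with d = x − 75:
  plate: d = 0 mm → contributes +12 656 250 mm⁴
  hole 1: d = -45 mm → contributes −781 268 mm⁴
  hole 2: d = -15 mm → contributes −97 029 mm⁴
  hole 3: d = 15 mm → contributes −97 029 mm⁴
  hole 4: d = 45 mm → contributes −781 268 mm⁴
Total I = 10 899 657 mm⁴.

Iy ≈ 1.09 × 10⁷ mm⁴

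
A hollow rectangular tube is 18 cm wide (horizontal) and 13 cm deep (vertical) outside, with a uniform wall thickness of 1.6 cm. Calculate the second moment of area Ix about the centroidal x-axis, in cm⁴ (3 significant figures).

Decompose the section into non-overlapping parts with the origin at the bottom-left of its bounding rectangle.
Outer rectangle: 18 × 13, A = 234 cm², y = 6.5 cm, Ī = 3295.5 cm⁴.
Inner void (subtracted): 14.8 × 9.8, A = 145.04 cm², y = 6.5 cm, Ī = 1160.8 cm⁴.
By symmetry the centroid is at mid-height, ȳ = 6.5 cm.
All pieces are centred on the centroidal x-axis, so I = ΣĪ (holes subtracted) = 2134.7 cm⁴.

Ix ≈ 2130 cm⁴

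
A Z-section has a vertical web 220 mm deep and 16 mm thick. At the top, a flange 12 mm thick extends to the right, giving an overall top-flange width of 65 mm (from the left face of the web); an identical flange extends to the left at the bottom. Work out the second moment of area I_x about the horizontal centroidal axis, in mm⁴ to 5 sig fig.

Decompose the section into non-overlapping parts with the origin at the bottom-left of its bounding rectangle.
Web: 16 × 220, A = 3 520 mm², y = 110 mm, Ī = 14 197 333 mm⁴.
Top flange (beyond web): 49 × 12, A = 588 mm², y = 214 mm, Ī = 7 056 mm⁴.
Bottom flange (beyond web): 49 × 12, A = 588 mm², y = 6 mm, Ī = 7 056 mm⁴.
Centroid: ȳ = ΣA·y / ΣA = 110 mm.
Transfer each piece to the horizontal centroidal axis using Ī + A·d² with d = y − 110:
  web: d = 0 mm → contributes +14 197 333 mm⁴
  top flange (beyond web): d = 104 mm → contributes +6 366 864 mm⁴
  bottom flange (beyond web): d = -104 mm → contributes +6 366 864 mm⁴
Total I = 26 931 061 mm⁴.

I_x ≈ 2.6931 × 10⁷ mm⁴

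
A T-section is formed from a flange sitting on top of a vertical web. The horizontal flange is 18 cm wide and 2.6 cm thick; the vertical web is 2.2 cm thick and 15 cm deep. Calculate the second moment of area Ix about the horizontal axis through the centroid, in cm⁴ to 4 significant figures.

Ix ≈ 2144 cm⁴

Treat the section as a set of non-overlapping primitives; coordinates are from the bounding-box lower-left.
Flange: 18 × 2.6, A = 46.8 cm², y = 16.3 cm, Ī = 26.364 cm⁴.
Web: 2.2 × 15, A = 33 cm², y = 7.5 cm, Ī = 618.75 cm⁴.
Centroid: ȳ = ΣA·y / ΣA = 12.6609 cm.
Transfer each piece to the horizontal axis through the centroid using Ī + A·d² with d = y − 12.6609:
  flange: d = 3.6391 cm → contributes +646.138 cm⁴
  web: d = -5.1609 cm → contributes +1497.7 cm⁴
Total I = 2143.84 cm⁴.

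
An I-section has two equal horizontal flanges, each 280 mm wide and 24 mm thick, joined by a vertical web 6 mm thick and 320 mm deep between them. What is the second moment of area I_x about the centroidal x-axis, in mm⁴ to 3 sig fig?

I_x ≈ 4.15 × 10⁸ mm⁴

Decompose the section into non-overlapping parts with the origin at the bottom-left of its bounding rectangle.
Bottom flange: 280 × 24, A = 6 720 mm², y = 12 mm, Ī = 322 560 mm⁴.
Web: 6 × 320, A = 1 920 mm², y = 184 mm, Ī = 16 384 000 mm⁴.
Top flange: 280 × 24, A = 6 720 mm², y = 356 mm, Ī = 322 560 mm⁴.
By symmetry the centroid is at mid-height, ȳ = 184 mm.
Transfer each piece to the centroidal x-axis using Ī + A·d² with d = y − 184:
  bottom flange: d = -172 mm → contributes +199 127 040 mm⁴
  web: d = 0 mm → contributes +16 384 000 mm⁴
  top flange: d = 172 mm → contributes +199 127 040 mm⁴
Total I = 414 638 080 mm⁴.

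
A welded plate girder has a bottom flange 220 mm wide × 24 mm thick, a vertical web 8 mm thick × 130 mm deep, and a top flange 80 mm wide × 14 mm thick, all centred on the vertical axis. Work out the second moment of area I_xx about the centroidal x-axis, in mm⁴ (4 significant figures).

Break the section into simple shapes (no overlaps), measuring from the bottom-left corner of the bounding box.
Bottom plate: 220 × 24, A = 5 280 mm², y = 12 mm, Ī = 253 440 mm⁴.
Web plate: 8 × 130, A = 1 040 mm², y = 89 mm, Ī = 1 464 667 mm⁴.
Top plate: 80 × 14, A = 1 120 mm², y = 161 mm, Ī = 18293.3 mm⁴.
Centroid: ȳ = ΣA·y / ΣA = 45.1935 mm.
Transfer each piece to the centroidal x-axis using Ī + A·d² with d = y − 45.1935:
  bottom plate: d = -33.1935 mm → contributes +6 071 006 mm⁴
  web plate: d = 43.8065 mm → contributes +3 460 432 mm⁴
  top plate: d = 115.806 mm → contributes +15 038 764 mm⁴
Total I = 24 570 201 mm⁴.

I_xx ≈ 2.457 × 10⁷ mm⁴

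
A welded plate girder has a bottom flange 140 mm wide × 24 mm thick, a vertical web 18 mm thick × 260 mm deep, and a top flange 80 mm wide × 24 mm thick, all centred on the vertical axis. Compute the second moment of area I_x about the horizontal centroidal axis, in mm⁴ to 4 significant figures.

I_x ≈ 1.289 × 10⁸ mm⁴

Split into non-overlapping primitives; take the origin at the lower-left of the bounding box.
Bottom plate: 140 × 24, A = 3 360 mm², y = 12 mm, Ī = 161 280 mm⁴.
Web plate: 18 × 260, A = 4 680 mm², y = 154 mm, Ī = 26 364 000 mm⁴.
Top plate: 80 × 24, A = 1 920 mm², y = 296 mm, Ī = 92 160 mm⁴.
Centroid: ȳ = ΣA·y / ΣA = 133.47 mm.
Transfer each piece to the horizontal centroidal axis using Ī + A·d² with d = y − 133.47:
  bottom plate: d = -121.47 mm → contributes +49 737 850 mm⁴
  web plate: d = 20.5301 mm → contributes +28 336 554 mm⁴
  top plate: d = 162.53 mm → contributes +50 810 957 mm⁴
Total I = 128 885 361 mm⁴.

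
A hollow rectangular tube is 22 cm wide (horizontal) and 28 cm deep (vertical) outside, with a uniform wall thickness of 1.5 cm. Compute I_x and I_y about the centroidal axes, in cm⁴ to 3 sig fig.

Decompose the section into non-overlapping parts with the origin at the bottom-left of its bounding rectangle.
Outer rectangle: 22 × 28, A = 616 cm², y = 14 cm, Ī = 40 245 cm⁴.
Inner void (subtracted): 19 × 25, A = 475 cm², y = 14 cm, Ī = 24 740 cm⁴.
By symmetry the centroid is at mid-height, ȳ = 14 cm.
All pieces are centred on the centroidal x-axis, so I = ΣĪ (holes subtracted) = 15 506 cm⁴.
Repeating about the centroidal y-axis gives I_y = 10 556 cm⁴.

I_x ≈ 1.55 × 10⁴ cm⁴, I_y ≈ 1.06 × 10⁴ cm⁴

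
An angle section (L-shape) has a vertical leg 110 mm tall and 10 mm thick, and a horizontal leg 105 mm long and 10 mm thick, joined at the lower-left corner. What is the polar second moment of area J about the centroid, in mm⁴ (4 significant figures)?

J ≈ 4.520 × 10⁶ mm⁴

Decompose the section into non-overlapping parts with the origin at the bottom-left of its bounding rectangle.
Vertical leg: 10 × 110, A = 1 100 mm², y = 55 mm, Ī = 1 109 167 mm⁴.
Horizontal leg (remainder): 95 × 10, A = 950 mm², y = 5 mm, Ī = 7916.67 mm⁴.
Centroid: ȳ = ΣA·y / ΣA = 31.8293 mm.
Transfer each piece to the centroidal x-axis using Ī + A·d² with d = y − 31.8293:
  vertical leg: d = 23.1707 mm → contributes +1 699 738 mm⁴
  horizontal leg (remainder): d = -26.8293 mm → contributes +691 736 mm⁴
Total I = 2 391 474 mm⁴.
For the y-axis: x̄ = 29.3293 mm.
Repeating about the centroidal y-axis gives I_y = 2 128 661 mm⁴.
Polar second moment: J = I_x + I_y = 4 520 135 mm⁴.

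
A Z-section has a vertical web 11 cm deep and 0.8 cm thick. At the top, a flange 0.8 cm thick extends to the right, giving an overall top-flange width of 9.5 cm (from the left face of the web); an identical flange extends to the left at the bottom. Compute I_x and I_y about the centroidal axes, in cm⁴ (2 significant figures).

Break the section into simple shapes (no overlaps), measuring from the bottom-left corner of the bounding box.
Web: 0.8 × 11, A = 8.8 cm², y = 5.5 cm, Ī = 88.73 cm⁴.
Top flange (beyond web): 8.7 × 0.8, A = 6.96 cm², y = 10.6 cm, Ī = 0.3712 cm⁴.
Bottom flange (beyond web): 8.7 × 0.8, A = 6.96 cm², y = 0.4 cm, Ī = 0.3712 cm⁴.
Centroid: ȳ = ΣA·y / ΣA = 5.5 cm.
Transfer each piece to the centroidal x-axis using Ī + A·d² with d = y − 5.5:
  web: d = 0 cm → contributes +88.73 cm⁴
  top flange (beyond web): d = 5.1 cm → contributes +181.4 cm⁴
  bottom flange (beyond web): d = -5.1 cm → contributes +181.4 cm⁴
Total I = 451.5 cm⁴.
For the y-axis: x̄ = 9.1 cm.
Repeating about the centroidal y-axis gives I_y = 402.3 cm⁴.

I_x ≈ 450 cm⁴, I_y ≈ 400 cm⁴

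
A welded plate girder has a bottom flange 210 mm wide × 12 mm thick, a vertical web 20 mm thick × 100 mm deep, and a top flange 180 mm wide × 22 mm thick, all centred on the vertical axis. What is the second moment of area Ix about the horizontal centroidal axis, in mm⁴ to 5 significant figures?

Decompose the section into non-overlapping parts with the origin at the bottom-left of its bounding rectangle.
Bottom plate: 210 × 12, A = 2 520 mm², y = 6 mm, Ī = 30 240 mm⁴.
Web plate: 20 × 100, A = 2 000 mm², y = 62 mm, Ī = 1 666 667 mm⁴.
Top plate: 180 × 22, A = 3 960 mm², y = 123 mm, Ī = 159 720 mm⁴.
Centroid: ȳ = ΣA·y / ΣA = 73.84434 mm.
Transfer each piece to the horizontal centroidal axis using Ī + A·d² with d = y − 73.84434:
  bottom plate: d = -67.84434 mm → contributes +11 629 433 mm⁴
  web plate: d = -11.84434 mm → contributes +1 947 243 mm⁴
  top plate: d = 49.15566 mm → contributes +9 728 185 mm⁴
Total I = 23 304 861 mm⁴.

Ix ≈ 2.3305 × 10⁷ mm⁴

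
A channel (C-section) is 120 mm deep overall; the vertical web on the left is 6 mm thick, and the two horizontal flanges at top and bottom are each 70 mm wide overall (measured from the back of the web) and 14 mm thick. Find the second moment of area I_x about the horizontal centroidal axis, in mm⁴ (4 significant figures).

Decompose the section into non-overlapping parts with the origin at the bottom-left of its bounding rectangle.
Web: 6 × 120, A = 720 mm², y = 60 mm, Ī = 864 000 mm⁴.
Top flange (beyond web): 64 × 14, A = 896 mm², y = 113 mm, Ī = 14634.7 mm⁴.
Bottom flange (beyond web): 64 × 14, A = 896 mm², y = 7 mm, Ī = 14634.7 mm⁴.
By symmetry the centroid is at mid-height, ȳ = 60 mm.
Transfer each piece to the horizontal centroidal axis using Ī + A·d² with d = y − 60:
  web: d = 0 mm → contributes +864 000 mm⁴
  top flange (beyond web): d = 53 mm → contributes +2 531 499 mm⁴
  bottom flange (beyond web): d = -53 mm → contributes +2 531 499 mm⁴
Total I = 5 926 997 mm⁴.

I_x ≈ 5.927 × 10⁶ mm⁴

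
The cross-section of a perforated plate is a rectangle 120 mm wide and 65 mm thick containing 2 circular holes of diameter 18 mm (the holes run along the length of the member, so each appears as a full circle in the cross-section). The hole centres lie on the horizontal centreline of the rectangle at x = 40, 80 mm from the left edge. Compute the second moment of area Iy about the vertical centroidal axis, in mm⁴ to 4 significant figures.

Iy ≈ 9.146 × 10⁶ mm⁴

Decompose the section into non-overlapping parts with the origin at the bottom-left of its bounding rectangle.
Plate: 120 × 65, A = 7 800 mm², x = 60 mm, Ī = 9 360 000 mm⁴.
Hole 1 (subtracted): ⌀18, A = 254.469 mm², x = 40 mm, Ī = 5 153 mm⁴.
Hole 2 (subtracted): ⌀18, A = 254.469 mm², x = 80 mm, Ī = 5 153 mm⁴.
By symmetry the centroid is at mid-width, x̄ = 60 mm.
Transfer each piece to the vertical centroidal axis using Ī + A·d² with d = x − 60:
  plate: d = 0 mm → contributes +9 360 000 mm⁴
  hole 1: d = -20 mm → contributes −106 941 mm⁴
  hole 2: d = 20 mm → contributes −106 941 mm⁴
Total I = 9 146 119 mm⁴.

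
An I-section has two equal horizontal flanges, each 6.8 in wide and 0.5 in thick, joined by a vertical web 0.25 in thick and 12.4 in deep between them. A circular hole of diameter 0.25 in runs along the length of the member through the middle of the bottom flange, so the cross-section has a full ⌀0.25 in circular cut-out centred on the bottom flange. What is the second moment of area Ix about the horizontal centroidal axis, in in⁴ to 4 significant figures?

Decompose the section into non-overlapping parts with the origin at the bottom-left of its bounding rectangle.
Bottom flange: 6.8 × 0.5, A = 3.4 in², y = 0.25 in, Ī = 0.0708333 in⁴.
Web: 0.25 × 12.4, A = 3.1 in², y = 6.7 in, Ī = 39.7213 in⁴.
Top flange: 6.8 × 0.5, A = 3.4 in², y = 13.15 in, Ī = 0.0708333 in⁴.
Hole (subtracted): ⌀0.25, A = 0.0490874 in², y = 0.25 in, Ī = 0.000191748 in⁴.
Centroid: ȳ = ΣA·y / ΣA = 6.73214 in.
Transfer each piece to the horizontal centroidal axis using Ī + A·d² with d = y − 6.73214:
  bottom flange: d = -6.48214 in → contributes +142.933 in⁴
  web: d = -0.0321405 in → contributes +39.7245 in⁴
  top flange: d = 6.41786 in → contributes +140.113 in⁴
  hole: d = -6.48214 in → contributes −2.06275 in⁴
Total I = 320.707 in⁴.

Ix ≈ 320.7 in⁴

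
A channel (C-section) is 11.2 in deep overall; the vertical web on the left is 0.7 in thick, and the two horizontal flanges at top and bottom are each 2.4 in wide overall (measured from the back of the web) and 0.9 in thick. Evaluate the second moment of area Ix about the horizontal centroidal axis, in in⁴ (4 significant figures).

Ix ≈ 163.3 in⁴

Break the section into simple shapes (no overlaps), measuring from the bottom-left corner of the bounding box.
Web: 0.7 × 11.2, A = 7.84 in², y = 5.6 in, Ī = 81.9541 in⁴.
Top flange (beyond web): 1.7 × 0.9, A = 1.53 in², y = 10.75 in, Ī = 0.103275 in⁴.
Bottom flange (beyond web): 1.7 × 0.9, A = 1.53 in², y = 0.45 in, Ī = 0.103275 in⁴.
By symmetry the centroid is at mid-height, ȳ = 5.6 in.
Transfer each piece to the horizontal centroidal axis using Ī + A·d² with d = y − 5.6:
  web: d = 0 in → contributes +81.9541 in⁴
  top flange (beyond web): d = 5.15 in → contributes +40.6827 in⁴
  bottom flange (beyond web): d = -5.15 in → contributes +40.6827 in⁴
Total I = 163.32 in⁴.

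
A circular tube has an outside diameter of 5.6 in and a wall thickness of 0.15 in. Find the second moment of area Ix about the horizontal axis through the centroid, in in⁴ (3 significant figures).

Ix ≈ 9.54 in⁴

Split into non-overlapping primitives; take the origin at the lower-left of the bounding box.
Outer circle: ⌀5.6, A = 24.63 in², y = 2.8 in, Ī = 48.275 in⁴.
Bore (subtracted): ⌀5.3, A = 22.062 in², y = 2.8 in, Ī = 38.732 in⁴.
By symmetry the centroid is at mid-height, ȳ = 2.8 in.
All pieces are centred on the horizontal axis through the centroid, so I = ΣĪ (holes subtracted) = 9.5427 in⁴.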